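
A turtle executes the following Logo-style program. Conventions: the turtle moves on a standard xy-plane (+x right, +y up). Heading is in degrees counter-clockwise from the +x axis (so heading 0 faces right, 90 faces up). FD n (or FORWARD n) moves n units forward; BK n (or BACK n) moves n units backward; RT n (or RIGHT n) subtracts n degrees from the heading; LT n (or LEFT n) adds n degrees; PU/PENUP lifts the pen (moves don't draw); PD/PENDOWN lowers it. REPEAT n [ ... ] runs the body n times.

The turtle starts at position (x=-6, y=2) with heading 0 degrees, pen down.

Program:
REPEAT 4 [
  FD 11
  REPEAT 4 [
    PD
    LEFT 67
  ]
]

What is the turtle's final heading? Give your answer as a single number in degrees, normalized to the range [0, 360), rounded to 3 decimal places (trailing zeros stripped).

Executing turtle program step by step:
Start: pos=(-6,2), heading=0, pen down
REPEAT 4 [
  -- iteration 1/4 --
  FD 11: (-6,2) -> (5,2) [heading=0, draw]
  REPEAT 4 [
    -- iteration 1/4 --
    PD: pen down
    LT 67: heading 0 -> 67
    -- iteration 2/4 --
    PD: pen down
    LT 67: heading 67 -> 134
    -- iteration 3/4 --
    PD: pen down
    LT 67: heading 134 -> 201
    -- iteration 4/4 --
    PD: pen down
    LT 67: heading 201 -> 268
  ]
  -- iteration 2/4 --
  FD 11: (5,2) -> (4.616,-8.993) [heading=268, draw]
  REPEAT 4 [
    -- iteration 1/4 --
    PD: pen down
    LT 67: heading 268 -> 335
    -- iteration 2/4 --
    PD: pen down
    LT 67: heading 335 -> 42
    -- iteration 3/4 --
    PD: pen down
    LT 67: heading 42 -> 109
    -- iteration 4/4 --
    PD: pen down
    LT 67: heading 109 -> 176
  ]
  -- iteration 3/4 --
  FD 11: (4.616,-8.993) -> (-6.357,-8.226) [heading=176, draw]
  REPEAT 4 [
    -- iteration 1/4 --
    PD: pen down
    LT 67: heading 176 -> 243
    -- iteration 2/4 --
    PD: pen down
    LT 67: heading 243 -> 310
    -- iteration 3/4 --
    PD: pen down
    LT 67: heading 310 -> 17
    -- iteration 4/4 --
    PD: pen down
    LT 67: heading 17 -> 84
  ]
  -- iteration 4/4 --
  FD 11: (-6.357,-8.226) -> (-5.207,2.714) [heading=84, draw]
  REPEAT 4 [
    -- iteration 1/4 --
    PD: pen down
    LT 67: heading 84 -> 151
    -- iteration 2/4 --
    PD: pen down
    LT 67: heading 151 -> 218
    -- iteration 3/4 --
    PD: pen down
    LT 67: heading 218 -> 285
    -- iteration 4/4 --
    PD: pen down
    LT 67: heading 285 -> 352
  ]
]
Final: pos=(-5.207,2.714), heading=352, 4 segment(s) drawn

Answer: 352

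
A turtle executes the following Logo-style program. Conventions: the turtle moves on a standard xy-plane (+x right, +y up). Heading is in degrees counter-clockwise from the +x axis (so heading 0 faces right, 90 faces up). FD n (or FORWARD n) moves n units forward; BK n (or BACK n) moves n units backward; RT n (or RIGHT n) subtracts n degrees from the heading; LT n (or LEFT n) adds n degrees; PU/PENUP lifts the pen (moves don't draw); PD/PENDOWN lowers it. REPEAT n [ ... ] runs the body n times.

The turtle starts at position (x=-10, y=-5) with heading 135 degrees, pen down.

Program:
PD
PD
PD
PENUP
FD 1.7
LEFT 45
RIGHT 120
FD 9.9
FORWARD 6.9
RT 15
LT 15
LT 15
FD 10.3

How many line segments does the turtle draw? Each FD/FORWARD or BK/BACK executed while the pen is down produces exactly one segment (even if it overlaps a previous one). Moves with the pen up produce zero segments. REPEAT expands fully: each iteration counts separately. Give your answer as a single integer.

Answer: 0

Derivation:
Executing turtle program step by step:
Start: pos=(-10,-5), heading=135, pen down
PD: pen down
PD: pen down
PD: pen down
PU: pen up
FD 1.7: (-10,-5) -> (-11.202,-3.798) [heading=135, move]
LT 45: heading 135 -> 180
RT 120: heading 180 -> 60
FD 9.9: (-11.202,-3.798) -> (-6.252,4.776) [heading=60, move]
FD 6.9: (-6.252,4.776) -> (-2.802,10.751) [heading=60, move]
RT 15: heading 60 -> 45
LT 15: heading 45 -> 60
LT 15: heading 60 -> 75
FD 10.3: (-2.802,10.751) -> (-0.136,20.7) [heading=75, move]
Final: pos=(-0.136,20.7), heading=75, 0 segment(s) drawn
Segments drawn: 0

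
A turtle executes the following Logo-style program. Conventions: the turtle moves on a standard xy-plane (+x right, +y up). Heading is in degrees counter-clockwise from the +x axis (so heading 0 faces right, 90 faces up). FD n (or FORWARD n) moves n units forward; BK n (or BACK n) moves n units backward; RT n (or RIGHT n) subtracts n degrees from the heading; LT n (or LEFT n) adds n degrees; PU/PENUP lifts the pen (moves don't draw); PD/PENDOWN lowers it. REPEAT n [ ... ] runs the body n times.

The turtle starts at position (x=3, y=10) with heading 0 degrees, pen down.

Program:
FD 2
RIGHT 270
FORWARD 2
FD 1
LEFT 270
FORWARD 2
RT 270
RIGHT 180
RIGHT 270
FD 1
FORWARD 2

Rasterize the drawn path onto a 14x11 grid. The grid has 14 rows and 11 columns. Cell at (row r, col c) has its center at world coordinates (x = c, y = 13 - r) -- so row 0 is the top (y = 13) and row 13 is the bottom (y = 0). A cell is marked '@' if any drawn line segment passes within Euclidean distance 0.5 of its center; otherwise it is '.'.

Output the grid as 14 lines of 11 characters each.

Segment 0: (3,10) -> (5,10)
Segment 1: (5,10) -> (5,12)
Segment 2: (5,12) -> (5,13)
Segment 3: (5,13) -> (7,13)
Segment 4: (7,13) -> (8,13)
Segment 5: (8,13) -> (10,13)

Answer: .....@@@@@@
.....@.....
.....@.....
...@@@.....
...........
...........
...........
...........
...........
...........
...........
...........
...........
...........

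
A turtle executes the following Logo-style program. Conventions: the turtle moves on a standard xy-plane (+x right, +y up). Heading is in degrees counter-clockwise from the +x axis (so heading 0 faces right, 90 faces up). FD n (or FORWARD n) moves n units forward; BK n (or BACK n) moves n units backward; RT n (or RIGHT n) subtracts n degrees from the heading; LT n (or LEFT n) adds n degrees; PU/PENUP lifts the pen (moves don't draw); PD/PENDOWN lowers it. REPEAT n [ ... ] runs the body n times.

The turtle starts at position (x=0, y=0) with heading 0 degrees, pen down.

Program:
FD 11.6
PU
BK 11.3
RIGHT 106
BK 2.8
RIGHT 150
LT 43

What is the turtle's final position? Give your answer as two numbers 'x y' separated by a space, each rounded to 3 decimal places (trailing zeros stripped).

Answer: 1.072 2.692

Derivation:
Executing turtle program step by step:
Start: pos=(0,0), heading=0, pen down
FD 11.6: (0,0) -> (11.6,0) [heading=0, draw]
PU: pen up
BK 11.3: (11.6,0) -> (0.3,0) [heading=0, move]
RT 106: heading 0 -> 254
BK 2.8: (0.3,0) -> (1.072,2.692) [heading=254, move]
RT 150: heading 254 -> 104
LT 43: heading 104 -> 147
Final: pos=(1.072,2.692), heading=147, 1 segment(s) drawn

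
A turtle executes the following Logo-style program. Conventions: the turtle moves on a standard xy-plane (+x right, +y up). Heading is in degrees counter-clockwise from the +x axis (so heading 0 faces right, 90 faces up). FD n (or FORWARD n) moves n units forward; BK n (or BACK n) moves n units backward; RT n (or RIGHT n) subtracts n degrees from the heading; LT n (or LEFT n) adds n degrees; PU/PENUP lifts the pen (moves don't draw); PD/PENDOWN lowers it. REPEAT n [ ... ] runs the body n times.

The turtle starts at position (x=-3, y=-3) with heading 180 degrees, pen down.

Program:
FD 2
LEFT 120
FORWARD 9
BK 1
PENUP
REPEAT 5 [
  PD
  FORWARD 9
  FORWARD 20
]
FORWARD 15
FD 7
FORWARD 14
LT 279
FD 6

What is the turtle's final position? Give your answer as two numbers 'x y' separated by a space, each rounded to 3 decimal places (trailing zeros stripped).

Executing turtle program step by step:
Start: pos=(-3,-3), heading=180, pen down
FD 2: (-3,-3) -> (-5,-3) [heading=180, draw]
LT 120: heading 180 -> 300
FD 9: (-5,-3) -> (-0.5,-10.794) [heading=300, draw]
BK 1: (-0.5,-10.794) -> (-1,-9.928) [heading=300, draw]
PU: pen up
REPEAT 5 [
  -- iteration 1/5 --
  PD: pen down
  FD 9: (-1,-9.928) -> (3.5,-17.722) [heading=300, draw]
  FD 20: (3.5,-17.722) -> (13.5,-35.043) [heading=300, draw]
  -- iteration 2/5 --
  PD: pen down
  FD 9: (13.5,-35.043) -> (18,-42.837) [heading=300, draw]
  FD 20: (18,-42.837) -> (28,-60.158) [heading=300, draw]
  -- iteration 3/5 --
  PD: pen down
  FD 9: (28,-60.158) -> (32.5,-67.952) [heading=300, draw]
  FD 20: (32.5,-67.952) -> (42.5,-85.272) [heading=300, draw]
  -- iteration 4/5 --
  PD: pen down
  FD 9: (42.5,-85.272) -> (47,-93.067) [heading=300, draw]
  FD 20: (47,-93.067) -> (57,-110.387) [heading=300, draw]
  -- iteration 5/5 --
  PD: pen down
  FD 9: (57,-110.387) -> (61.5,-118.181) [heading=300, draw]
  FD 20: (61.5,-118.181) -> (71.5,-135.502) [heading=300, draw]
]
FD 15: (71.5,-135.502) -> (79,-148.492) [heading=300, draw]
FD 7: (79,-148.492) -> (82.5,-154.554) [heading=300, draw]
FD 14: (82.5,-154.554) -> (89.5,-166.679) [heading=300, draw]
LT 279: heading 300 -> 219
FD 6: (89.5,-166.679) -> (84.837,-170.455) [heading=219, draw]
Final: pos=(84.837,-170.455), heading=219, 17 segment(s) drawn

Answer: 84.837 -170.455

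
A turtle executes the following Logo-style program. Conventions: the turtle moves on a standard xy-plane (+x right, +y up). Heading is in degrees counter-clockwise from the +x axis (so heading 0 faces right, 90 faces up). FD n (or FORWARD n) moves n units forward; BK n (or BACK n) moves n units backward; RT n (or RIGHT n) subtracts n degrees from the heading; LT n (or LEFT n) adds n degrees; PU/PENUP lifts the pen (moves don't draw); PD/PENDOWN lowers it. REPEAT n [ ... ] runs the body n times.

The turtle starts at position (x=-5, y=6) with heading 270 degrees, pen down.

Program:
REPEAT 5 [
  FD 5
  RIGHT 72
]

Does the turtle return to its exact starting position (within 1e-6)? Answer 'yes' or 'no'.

Executing turtle program step by step:
Start: pos=(-5,6), heading=270, pen down
REPEAT 5 [
  -- iteration 1/5 --
  FD 5: (-5,6) -> (-5,1) [heading=270, draw]
  RT 72: heading 270 -> 198
  -- iteration 2/5 --
  FD 5: (-5,1) -> (-9.755,-0.545) [heading=198, draw]
  RT 72: heading 198 -> 126
  -- iteration 3/5 --
  FD 5: (-9.755,-0.545) -> (-12.694,3.5) [heading=126, draw]
  RT 72: heading 126 -> 54
  -- iteration 4/5 --
  FD 5: (-12.694,3.5) -> (-9.755,7.545) [heading=54, draw]
  RT 72: heading 54 -> 342
  -- iteration 5/5 --
  FD 5: (-9.755,7.545) -> (-5,6) [heading=342, draw]
  RT 72: heading 342 -> 270
]
Final: pos=(-5,6), heading=270, 5 segment(s) drawn

Start position: (-5, 6)
Final position: (-5, 6)
Distance = 0; < 1e-6 -> CLOSED

Answer: yes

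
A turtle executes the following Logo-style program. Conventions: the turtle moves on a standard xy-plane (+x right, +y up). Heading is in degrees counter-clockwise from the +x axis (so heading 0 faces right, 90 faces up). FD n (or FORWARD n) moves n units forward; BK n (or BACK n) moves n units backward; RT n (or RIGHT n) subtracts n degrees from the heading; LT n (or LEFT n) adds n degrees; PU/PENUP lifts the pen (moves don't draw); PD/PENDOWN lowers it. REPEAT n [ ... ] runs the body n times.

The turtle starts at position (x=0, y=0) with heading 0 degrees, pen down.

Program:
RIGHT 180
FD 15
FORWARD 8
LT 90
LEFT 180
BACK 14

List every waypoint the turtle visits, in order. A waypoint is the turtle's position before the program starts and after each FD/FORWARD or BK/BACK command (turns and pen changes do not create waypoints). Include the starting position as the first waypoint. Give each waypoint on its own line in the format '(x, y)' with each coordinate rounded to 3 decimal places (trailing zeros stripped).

Executing turtle program step by step:
Start: pos=(0,0), heading=0, pen down
RT 180: heading 0 -> 180
FD 15: (0,0) -> (-15,0) [heading=180, draw]
FD 8: (-15,0) -> (-23,0) [heading=180, draw]
LT 90: heading 180 -> 270
LT 180: heading 270 -> 90
BK 14: (-23,0) -> (-23,-14) [heading=90, draw]
Final: pos=(-23,-14), heading=90, 3 segment(s) drawn
Waypoints (4 total):
(0, 0)
(-15, 0)
(-23, 0)
(-23, -14)

Answer: (0, 0)
(-15, 0)
(-23, 0)
(-23, -14)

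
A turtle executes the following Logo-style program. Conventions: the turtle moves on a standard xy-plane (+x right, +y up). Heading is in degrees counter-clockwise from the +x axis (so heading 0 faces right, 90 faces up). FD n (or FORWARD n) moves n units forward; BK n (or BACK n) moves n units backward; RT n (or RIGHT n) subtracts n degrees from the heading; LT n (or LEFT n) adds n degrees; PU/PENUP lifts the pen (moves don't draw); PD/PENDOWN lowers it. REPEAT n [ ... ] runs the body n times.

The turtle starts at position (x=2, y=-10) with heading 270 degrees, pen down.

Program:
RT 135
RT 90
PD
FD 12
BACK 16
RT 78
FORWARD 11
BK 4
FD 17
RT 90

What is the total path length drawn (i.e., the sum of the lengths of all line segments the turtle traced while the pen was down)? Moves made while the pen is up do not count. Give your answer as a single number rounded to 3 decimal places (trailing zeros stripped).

Answer: 60

Derivation:
Executing turtle program step by step:
Start: pos=(2,-10), heading=270, pen down
RT 135: heading 270 -> 135
RT 90: heading 135 -> 45
PD: pen down
FD 12: (2,-10) -> (10.485,-1.515) [heading=45, draw]
BK 16: (10.485,-1.515) -> (-0.828,-12.828) [heading=45, draw]
RT 78: heading 45 -> 327
FD 11: (-0.828,-12.828) -> (8.397,-18.819) [heading=327, draw]
BK 4: (8.397,-18.819) -> (5.042,-16.641) [heading=327, draw]
FD 17: (5.042,-16.641) -> (19.3,-25.9) [heading=327, draw]
RT 90: heading 327 -> 237
Final: pos=(19.3,-25.9), heading=237, 5 segment(s) drawn

Segment lengths:
  seg 1: (2,-10) -> (10.485,-1.515), length = 12
  seg 2: (10.485,-1.515) -> (-0.828,-12.828), length = 16
  seg 3: (-0.828,-12.828) -> (8.397,-18.819), length = 11
  seg 4: (8.397,-18.819) -> (5.042,-16.641), length = 4
  seg 5: (5.042,-16.641) -> (19.3,-25.9), length = 17
Total = 60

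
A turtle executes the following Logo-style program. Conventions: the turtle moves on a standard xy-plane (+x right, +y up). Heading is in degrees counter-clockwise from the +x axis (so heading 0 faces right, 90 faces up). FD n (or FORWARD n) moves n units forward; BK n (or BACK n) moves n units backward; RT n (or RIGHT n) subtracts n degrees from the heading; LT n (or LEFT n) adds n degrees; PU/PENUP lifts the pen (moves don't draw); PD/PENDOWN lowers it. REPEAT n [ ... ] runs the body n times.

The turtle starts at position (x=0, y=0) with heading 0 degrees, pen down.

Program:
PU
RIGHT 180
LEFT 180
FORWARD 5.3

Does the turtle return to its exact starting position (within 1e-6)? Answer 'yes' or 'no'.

Answer: no

Derivation:
Executing turtle program step by step:
Start: pos=(0,0), heading=0, pen down
PU: pen up
RT 180: heading 0 -> 180
LT 180: heading 180 -> 0
FD 5.3: (0,0) -> (5.3,0) [heading=0, move]
Final: pos=(5.3,0), heading=0, 0 segment(s) drawn

Start position: (0, 0)
Final position: (5.3, 0)
Distance = 5.3; >= 1e-6 -> NOT closed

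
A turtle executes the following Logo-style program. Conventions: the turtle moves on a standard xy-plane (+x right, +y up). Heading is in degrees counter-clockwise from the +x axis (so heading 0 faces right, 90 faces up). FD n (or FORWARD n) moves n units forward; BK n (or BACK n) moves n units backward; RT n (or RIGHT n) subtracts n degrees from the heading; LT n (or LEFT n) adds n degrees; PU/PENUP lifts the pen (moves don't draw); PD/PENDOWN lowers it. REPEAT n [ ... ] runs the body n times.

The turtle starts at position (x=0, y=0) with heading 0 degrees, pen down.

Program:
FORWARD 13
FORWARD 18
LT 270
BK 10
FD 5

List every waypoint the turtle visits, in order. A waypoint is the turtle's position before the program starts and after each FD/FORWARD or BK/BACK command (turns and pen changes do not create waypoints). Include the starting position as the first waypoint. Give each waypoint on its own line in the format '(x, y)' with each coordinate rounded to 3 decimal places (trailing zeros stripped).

Answer: (0, 0)
(13, 0)
(31, 0)
(31, 10)
(31, 5)

Derivation:
Executing turtle program step by step:
Start: pos=(0,0), heading=0, pen down
FD 13: (0,0) -> (13,0) [heading=0, draw]
FD 18: (13,0) -> (31,0) [heading=0, draw]
LT 270: heading 0 -> 270
BK 10: (31,0) -> (31,10) [heading=270, draw]
FD 5: (31,10) -> (31,5) [heading=270, draw]
Final: pos=(31,5), heading=270, 4 segment(s) drawn
Waypoints (5 total):
(0, 0)
(13, 0)
(31, 0)
(31, 10)
(31, 5)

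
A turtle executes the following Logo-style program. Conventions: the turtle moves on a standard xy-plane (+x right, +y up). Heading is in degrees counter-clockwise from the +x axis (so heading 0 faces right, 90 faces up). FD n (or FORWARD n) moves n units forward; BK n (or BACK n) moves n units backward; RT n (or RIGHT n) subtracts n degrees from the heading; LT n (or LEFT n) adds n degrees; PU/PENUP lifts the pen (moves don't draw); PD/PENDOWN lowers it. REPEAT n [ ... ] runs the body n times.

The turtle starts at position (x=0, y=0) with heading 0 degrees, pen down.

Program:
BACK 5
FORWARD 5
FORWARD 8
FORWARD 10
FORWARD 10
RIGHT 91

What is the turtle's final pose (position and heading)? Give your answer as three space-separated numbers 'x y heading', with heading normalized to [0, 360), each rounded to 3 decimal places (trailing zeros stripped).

Answer: 28 0 269

Derivation:
Executing turtle program step by step:
Start: pos=(0,0), heading=0, pen down
BK 5: (0,0) -> (-5,0) [heading=0, draw]
FD 5: (-5,0) -> (0,0) [heading=0, draw]
FD 8: (0,0) -> (8,0) [heading=0, draw]
FD 10: (8,0) -> (18,0) [heading=0, draw]
FD 10: (18,0) -> (28,0) [heading=0, draw]
RT 91: heading 0 -> 269
Final: pos=(28,0), heading=269, 5 segment(s) drawn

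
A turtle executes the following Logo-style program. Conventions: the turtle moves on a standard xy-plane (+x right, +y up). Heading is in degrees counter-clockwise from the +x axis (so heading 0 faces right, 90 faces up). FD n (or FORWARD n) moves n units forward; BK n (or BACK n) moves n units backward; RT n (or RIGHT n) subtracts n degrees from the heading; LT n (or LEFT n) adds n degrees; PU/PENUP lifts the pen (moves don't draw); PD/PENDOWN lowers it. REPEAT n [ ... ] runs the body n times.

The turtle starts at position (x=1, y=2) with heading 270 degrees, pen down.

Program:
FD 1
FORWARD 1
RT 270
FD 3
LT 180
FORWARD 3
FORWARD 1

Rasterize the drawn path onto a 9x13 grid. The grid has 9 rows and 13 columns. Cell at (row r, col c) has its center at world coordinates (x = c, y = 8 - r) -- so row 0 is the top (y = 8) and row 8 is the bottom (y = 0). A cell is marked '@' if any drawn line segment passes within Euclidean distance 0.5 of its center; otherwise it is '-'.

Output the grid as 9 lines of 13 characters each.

Answer: -------------
-------------
-------------
-------------
-------------
-------------
-@-----------
-@-----------
@@@@@--------

Derivation:
Segment 0: (1,2) -> (1,1)
Segment 1: (1,1) -> (1,0)
Segment 2: (1,0) -> (4,0)
Segment 3: (4,0) -> (1,0)
Segment 4: (1,0) -> (-0,0)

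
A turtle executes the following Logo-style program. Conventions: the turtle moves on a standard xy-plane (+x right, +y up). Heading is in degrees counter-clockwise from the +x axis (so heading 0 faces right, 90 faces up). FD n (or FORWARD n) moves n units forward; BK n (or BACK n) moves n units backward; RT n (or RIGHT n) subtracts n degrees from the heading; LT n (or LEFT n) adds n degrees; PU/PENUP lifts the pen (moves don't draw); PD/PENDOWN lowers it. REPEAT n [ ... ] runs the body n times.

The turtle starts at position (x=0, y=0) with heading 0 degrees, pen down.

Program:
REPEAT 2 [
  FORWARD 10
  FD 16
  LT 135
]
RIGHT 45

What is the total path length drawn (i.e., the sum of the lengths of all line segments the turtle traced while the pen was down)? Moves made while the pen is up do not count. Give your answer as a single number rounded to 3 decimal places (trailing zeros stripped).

Executing turtle program step by step:
Start: pos=(0,0), heading=0, pen down
REPEAT 2 [
  -- iteration 1/2 --
  FD 10: (0,0) -> (10,0) [heading=0, draw]
  FD 16: (10,0) -> (26,0) [heading=0, draw]
  LT 135: heading 0 -> 135
  -- iteration 2/2 --
  FD 10: (26,0) -> (18.929,7.071) [heading=135, draw]
  FD 16: (18.929,7.071) -> (7.615,18.385) [heading=135, draw]
  LT 135: heading 135 -> 270
]
RT 45: heading 270 -> 225
Final: pos=(7.615,18.385), heading=225, 4 segment(s) drawn

Segment lengths:
  seg 1: (0,0) -> (10,0), length = 10
  seg 2: (10,0) -> (26,0), length = 16
  seg 3: (26,0) -> (18.929,7.071), length = 10
  seg 4: (18.929,7.071) -> (7.615,18.385), length = 16
Total = 52

Answer: 52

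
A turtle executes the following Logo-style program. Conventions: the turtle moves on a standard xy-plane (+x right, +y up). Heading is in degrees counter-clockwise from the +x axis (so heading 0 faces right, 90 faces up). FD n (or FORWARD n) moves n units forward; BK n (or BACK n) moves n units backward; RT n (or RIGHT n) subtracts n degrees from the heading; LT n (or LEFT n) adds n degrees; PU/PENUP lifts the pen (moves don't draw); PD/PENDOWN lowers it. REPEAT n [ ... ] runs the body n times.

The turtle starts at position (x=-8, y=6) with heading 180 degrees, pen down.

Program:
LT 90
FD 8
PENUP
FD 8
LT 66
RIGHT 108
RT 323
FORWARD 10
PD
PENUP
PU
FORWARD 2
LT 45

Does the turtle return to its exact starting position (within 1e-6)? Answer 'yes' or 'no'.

Executing turtle program step by step:
Start: pos=(-8,6), heading=180, pen down
LT 90: heading 180 -> 270
FD 8: (-8,6) -> (-8,-2) [heading=270, draw]
PU: pen up
FD 8: (-8,-2) -> (-8,-10) [heading=270, move]
LT 66: heading 270 -> 336
RT 108: heading 336 -> 228
RT 323: heading 228 -> 265
FD 10: (-8,-10) -> (-8.872,-19.962) [heading=265, move]
PD: pen down
PU: pen up
PU: pen up
FD 2: (-8.872,-19.962) -> (-9.046,-21.954) [heading=265, move]
LT 45: heading 265 -> 310
Final: pos=(-9.046,-21.954), heading=310, 1 segment(s) drawn

Start position: (-8, 6)
Final position: (-9.046, -21.954)
Distance = 27.974; >= 1e-6 -> NOT closed

Answer: no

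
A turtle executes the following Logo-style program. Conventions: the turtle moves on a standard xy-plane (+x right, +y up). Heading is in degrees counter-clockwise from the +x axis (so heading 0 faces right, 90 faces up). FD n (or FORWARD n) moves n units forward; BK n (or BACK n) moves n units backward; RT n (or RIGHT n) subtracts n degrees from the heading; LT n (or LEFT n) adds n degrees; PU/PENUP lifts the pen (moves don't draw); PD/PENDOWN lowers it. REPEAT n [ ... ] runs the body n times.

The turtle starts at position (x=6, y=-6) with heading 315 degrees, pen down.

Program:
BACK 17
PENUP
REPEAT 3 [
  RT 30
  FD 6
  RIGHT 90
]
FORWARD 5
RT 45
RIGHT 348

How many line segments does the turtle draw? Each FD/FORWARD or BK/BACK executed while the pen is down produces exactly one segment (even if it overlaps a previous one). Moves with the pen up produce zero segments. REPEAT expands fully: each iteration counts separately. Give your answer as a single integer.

Executing turtle program step by step:
Start: pos=(6,-6), heading=315, pen down
BK 17: (6,-6) -> (-6.021,6.021) [heading=315, draw]
PU: pen up
REPEAT 3 [
  -- iteration 1/3 --
  RT 30: heading 315 -> 285
  FD 6: (-6.021,6.021) -> (-4.468,0.225) [heading=285, move]
  RT 90: heading 285 -> 195
  -- iteration 2/3 --
  RT 30: heading 195 -> 165
  FD 6: (-4.468,0.225) -> (-10.263,1.778) [heading=165, move]
  RT 90: heading 165 -> 75
  -- iteration 3/3 --
  RT 30: heading 75 -> 45
  FD 6: (-10.263,1.778) -> (-6.021,6.021) [heading=45, move]
  RT 90: heading 45 -> 315
]
FD 5: (-6.021,6.021) -> (-2.485,2.485) [heading=315, move]
RT 45: heading 315 -> 270
RT 348: heading 270 -> 282
Final: pos=(-2.485,2.485), heading=282, 1 segment(s) drawn
Segments drawn: 1

Answer: 1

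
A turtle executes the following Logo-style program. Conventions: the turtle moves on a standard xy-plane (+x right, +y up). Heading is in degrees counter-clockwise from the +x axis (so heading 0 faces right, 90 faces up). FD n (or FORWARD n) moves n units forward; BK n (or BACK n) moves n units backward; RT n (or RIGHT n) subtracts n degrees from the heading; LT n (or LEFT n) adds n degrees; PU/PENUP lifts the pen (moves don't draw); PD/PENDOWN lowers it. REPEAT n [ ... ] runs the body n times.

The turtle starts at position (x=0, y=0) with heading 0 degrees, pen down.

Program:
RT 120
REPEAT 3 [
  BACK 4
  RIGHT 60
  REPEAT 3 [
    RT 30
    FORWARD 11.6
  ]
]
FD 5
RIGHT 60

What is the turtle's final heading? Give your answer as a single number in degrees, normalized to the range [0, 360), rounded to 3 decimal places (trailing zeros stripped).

Executing turtle program step by step:
Start: pos=(0,0), heading=0, pen down
RT 120: heading 0 -> 240
REPEAT 3 [
  -- iteration 1/3 --
  BK 4: (0,0) -> (2,3.464) [heading=240, draw]
  RT 60: heading 240 -> 180
  REPEAT 3 [
    -- iteration 1/3 --
    RT 30: heading 180 -> 150
    FD 11.6: (2,3.464) -> (-8.046,9.264) [heading=150, draw]
    -- iteration 2/3 --
    RT 30: heading 150 -> 120
    FD 11.6: (-8.046,9.264) -> (-13.846,19.31) [heading=120, draw]
    -- iteration 3/3 --
    RT 30: heading 120 -> 90
    FD 11.6: (-13.846,19.31) -> (-13.846,30.91) [heading=90, draw]
  ]
  -- iteration 2/3 --
  BK 4: (-13.846,30.91) -> (-13.846,26.91) [heading=90, draw]
  RT 60: heading 90 -> 30
  REPEAT 3 [
    -- iteration 1/3 --
    RT 30: heading 30 -> 0
    FD 11.6: (-13.846,26.91) -> (-2.246,26.91) [heading=0, draw]
    -- iteration 2/3 --
    RT 30: heading 0 -> 330
    FD 11.6: (-2.246,26.91) -> (7.8,21.11) [heading=330, draw]
    -- iteration 3/3 --
    RT 30: heading 330 -> 300
    FD 11.6: (7.8,21.11) -> (13.6,11.064) [heading=300, draw]
  ]
  -- iteration 3/3 --
  BK 4: (13.6,11.064) -> (11.6,14.528) [heading=300, draw]
  RT 60: heading 300 -> 240
  REPEAT 3 [
    -- iteration 1/3 --
    RT 30: heading 240 -> 210
    FD 11.6: (11.6,14.528) -> (1.554,8.728) [heading=210, draw]
    -- iteration 2/3 --
    RT 30: heading 210 -> 180
    FD 11.6: (1.554,8.728) -> (-10.046,8.728) [heading=180, draw]
    -- iteration 3/3 --
    RT 30: heading 180 -> 150
    FD 11.6: (-10.046,8.728) -> (-20.092,14.528) [heading=150, draw]
  ]
]
FD 5: (-20.092,14.528) -> (-24.422,17.028) [heading=150, draw]
RT 60: heading 150 -> 90
Final: pos=(-24.422,17.028), heading=90, 13 segment(s) drawn

Answer: 90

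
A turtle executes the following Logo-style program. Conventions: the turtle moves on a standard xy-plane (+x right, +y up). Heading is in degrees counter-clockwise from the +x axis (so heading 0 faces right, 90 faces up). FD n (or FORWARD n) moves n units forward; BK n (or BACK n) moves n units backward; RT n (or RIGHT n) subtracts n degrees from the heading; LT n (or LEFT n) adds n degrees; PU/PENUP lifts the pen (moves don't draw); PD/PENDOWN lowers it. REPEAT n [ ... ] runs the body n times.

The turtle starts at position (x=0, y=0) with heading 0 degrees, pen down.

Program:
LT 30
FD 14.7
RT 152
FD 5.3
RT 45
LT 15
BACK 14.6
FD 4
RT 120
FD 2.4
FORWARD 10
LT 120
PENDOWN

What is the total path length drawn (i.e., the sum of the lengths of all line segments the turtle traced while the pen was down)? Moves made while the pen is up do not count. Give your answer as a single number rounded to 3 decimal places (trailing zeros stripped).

Answer: 51

Derivation:
Executing turtle program step by step:
Start: pos=(0,0), heading=0, pen down
LT 30: heading 0 -> 30
FD 14.7: (0,0) -> (12.731,7.35) [heading=30, draw]
RT 152: heading 30 -> 238
FD 5.3: (12.731,7.35) -> (9.922,2.855) [heading=238, draw]
RT 45: heading 238 -> 193
LT 15: heading 193 -> 208
BK 14.6: (9.922,2.855) -> (22.813,9.71) [heading=208, draw]
FD 4: (22.813,9.71) -> (19.281,7.832) [heading=208, draw]
RT 120: heading 208 -> 88
FD 2.4: (19.281,7.832) -> (19.365,10.23) [heading=88, draw]
FD 10: (19.365,10.23) -> (19.714,20.224) [heading=88, draw]
LT 120: heading 88 -> 208
PD: pen down
Final: pos=(19.714,20.224), heading=208, 6 segment(s) drawn

Segment lengths:
  seg 1: (0,0) -> (12.731,7.35), length = 14.7
  seg 2: (12.731,7.35) -> (9.922,2.855), length = 5.3
  seg 3: (9.922,2.855) -> (22.813,9.71), length = 14.6
  seg 4: (22.813,9.71) -> (19.281,7.832), length = 4
  seg 5: (19.281,7.832) -> (19.365,10.23), length = 2.4
  seg 6: (19.365,10.23) -> (19.714,20.224), length = 10
Total = 51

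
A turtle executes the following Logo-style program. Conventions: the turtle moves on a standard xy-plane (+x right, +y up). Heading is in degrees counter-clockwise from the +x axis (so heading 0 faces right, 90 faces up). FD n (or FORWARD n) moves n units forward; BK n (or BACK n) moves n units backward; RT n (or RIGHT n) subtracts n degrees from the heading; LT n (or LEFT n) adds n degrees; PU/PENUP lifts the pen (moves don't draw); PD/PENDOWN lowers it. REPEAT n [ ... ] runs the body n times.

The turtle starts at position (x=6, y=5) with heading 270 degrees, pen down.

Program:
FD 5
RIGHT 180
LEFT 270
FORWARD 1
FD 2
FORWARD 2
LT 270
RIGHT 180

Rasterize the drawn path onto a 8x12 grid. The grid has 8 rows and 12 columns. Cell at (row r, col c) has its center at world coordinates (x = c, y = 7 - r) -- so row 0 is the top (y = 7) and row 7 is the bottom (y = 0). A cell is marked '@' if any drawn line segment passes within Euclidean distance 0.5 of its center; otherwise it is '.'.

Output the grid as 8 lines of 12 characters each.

Segment 0: (6,5) -> (6,0)
Segment 1: (6,0) -> (7,-0)
Segment 2: (7,-0) -> (9,-0)
Segment 3: (9,-0) -> (11,-0)

Answer: ............
............
......@.....
......@.....
......@.....
......@.....
......@.....
......@@@@@@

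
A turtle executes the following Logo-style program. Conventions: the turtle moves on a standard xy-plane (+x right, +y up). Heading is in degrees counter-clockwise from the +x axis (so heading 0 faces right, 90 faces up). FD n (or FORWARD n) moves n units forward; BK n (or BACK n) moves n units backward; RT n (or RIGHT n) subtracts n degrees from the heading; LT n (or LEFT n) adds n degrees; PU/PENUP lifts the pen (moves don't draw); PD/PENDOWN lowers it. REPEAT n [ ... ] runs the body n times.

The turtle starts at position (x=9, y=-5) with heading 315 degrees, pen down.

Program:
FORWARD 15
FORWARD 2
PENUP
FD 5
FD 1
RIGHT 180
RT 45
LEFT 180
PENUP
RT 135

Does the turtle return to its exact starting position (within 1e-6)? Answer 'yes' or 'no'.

Executing turtle program step by step:
Start: pos=(9,-5), heading=315, pen down
FD 15: (9,-5) -> (19.607,-15.607) [heading=315, draw]
FD 2: (19.607,-15.607) -> (21.021,-17.021) [heading=315, draw]
PU: pen up
FD 5: (21.021,-17.021) -> (24.556,-20.556) [heading=315, move]
FD 1: (24.556,-20.556) -> (25.263,-21.263) [heading=315, move]
RT 180: heading 315 -> 135
RT 45: heading 135 -> 90
LT 180: heading 90 -> 270
PU: pen up
RT 135: heading 270 -> 135
Final: pos=(25.263,-21.263), heading=135, 2 segment(s) drawn

Start position: (9, -5)
Final position: (25.263, -21.263)
Distance = 23; >= 1e-6 -> NOT closed

Answer: no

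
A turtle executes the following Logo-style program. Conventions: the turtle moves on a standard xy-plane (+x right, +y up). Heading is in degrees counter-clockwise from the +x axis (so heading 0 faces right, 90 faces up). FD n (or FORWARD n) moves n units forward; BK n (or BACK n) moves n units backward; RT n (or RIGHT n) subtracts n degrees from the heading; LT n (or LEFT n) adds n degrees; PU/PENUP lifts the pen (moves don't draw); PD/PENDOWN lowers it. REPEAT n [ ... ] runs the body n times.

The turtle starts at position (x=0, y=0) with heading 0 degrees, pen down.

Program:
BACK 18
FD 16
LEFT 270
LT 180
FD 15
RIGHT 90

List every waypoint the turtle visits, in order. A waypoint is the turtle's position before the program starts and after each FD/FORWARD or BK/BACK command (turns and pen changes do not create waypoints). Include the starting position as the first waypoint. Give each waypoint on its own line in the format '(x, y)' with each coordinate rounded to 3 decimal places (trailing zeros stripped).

Executing turtle program step by step:
Start: pos=(0,0), heading=0, pen down
BK 18: (0,0) -> (-18,0) [heading=0, draw]
FD 16: (-18,0) -> (-2,0) [heading=0, draw]
LT 270: heading 0 -> 270
LT 180: heading 270 -> 90
FD 15: (-2,0) -> (-2,15) [heading=90, draw]
RT 90: heading 90 -> 0
Final: pos=(-2,15), heading=0, 3 segment(s) drawn
Waypoints (4 total):
(0, 0)
(-18, 0)
(-2, 0)
(-2, 15)

Answer: (0, 0)
(-18, 0)
(-2, 0)
(-2, 15)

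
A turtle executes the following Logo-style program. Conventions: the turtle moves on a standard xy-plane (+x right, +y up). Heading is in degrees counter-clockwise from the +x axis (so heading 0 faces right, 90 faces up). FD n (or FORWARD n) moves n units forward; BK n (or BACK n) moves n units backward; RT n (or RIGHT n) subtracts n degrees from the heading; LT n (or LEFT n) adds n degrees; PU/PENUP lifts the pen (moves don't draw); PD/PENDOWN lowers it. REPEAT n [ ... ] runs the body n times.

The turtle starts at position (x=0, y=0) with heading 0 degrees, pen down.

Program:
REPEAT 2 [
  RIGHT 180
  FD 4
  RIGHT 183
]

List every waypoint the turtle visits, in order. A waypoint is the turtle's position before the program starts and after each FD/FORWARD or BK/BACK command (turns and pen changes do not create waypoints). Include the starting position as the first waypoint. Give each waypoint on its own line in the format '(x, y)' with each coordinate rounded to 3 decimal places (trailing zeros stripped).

Answer: (0, 0)
(-4, 0)
(-7.995, 0.209)

Derivation:
Executing turtle program step by step:
Start: pos=(0,0), heading=0, pen down
REPEAT 2 [
  -- iteration 1/2 --
  RT 180: heading 0 -> 180
  FD 4: (0,0) -> (-4,0) [heading=180, draw]
  RT 183: heading 180 -> 357
  -- iteration 2/2 --
  RT 180: heading 357 -> 177
  FD 4: (-4,0) -> (-7.995,0.209) [heading=177, draw]
  RT 183: heading 177 -> 354
]
Final: pos=(-7.995,0.209), heading=354, 2 segment(s) drawn
Waypoints (3 total):
(0, 0)
(-4, 0)
(-7.995, 0.209)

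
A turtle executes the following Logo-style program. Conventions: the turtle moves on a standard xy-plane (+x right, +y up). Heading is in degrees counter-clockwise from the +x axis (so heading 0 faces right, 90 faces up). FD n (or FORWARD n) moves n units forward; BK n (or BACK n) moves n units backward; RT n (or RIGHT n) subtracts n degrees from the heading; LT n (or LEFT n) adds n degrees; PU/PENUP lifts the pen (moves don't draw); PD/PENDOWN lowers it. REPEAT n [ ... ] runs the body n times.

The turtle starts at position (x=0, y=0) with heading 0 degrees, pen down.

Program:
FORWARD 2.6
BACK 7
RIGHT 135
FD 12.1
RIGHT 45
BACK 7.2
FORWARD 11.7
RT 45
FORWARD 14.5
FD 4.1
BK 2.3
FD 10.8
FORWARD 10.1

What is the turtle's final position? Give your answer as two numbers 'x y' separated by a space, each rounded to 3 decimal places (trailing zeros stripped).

Answer: -43.76 17.748

Derivation:
Executing turtle program step by step:
Start: pos=(0,0), heading=0, pen down
FD 2.6: (0,0) -> (2.6,0) [heading=0, draw]
BK 7: (2.6,0) -> (-4.4,0) [heading=0, draw]
RT 135: heading 0 -> 225
FD 12.1: (-4.4,0) -> (-12.956,-8.556) [heading=225, draw]
RT 45: heading 225 -> 180
BK 7.2: (-12.956,-8.556) -> (-5.756,-8.556) [heading=180, draw]
FD 11.7: (-5.756,-8.556) -> (-17.456,-8.556) [heading=180, draw]
RT 45: heading 180 -> 135
FD 14.5: (-17.456,-8.556) -> (-27.709,1.697) [heading=135, draw]
FD 4.1: (-27.709,1.697) -> (-30.608,4.596) [heading=135, draw]
BK 2.3: (-30.608,4.596) -> (-28.982,2.97) [heading=135, draw]
FD 10.8: (-28.982,2.97) -> (-36.619,10.607) [heading=135, draw]
FD 10.1: (-36.619,10.607) -> (-43.76,17.748) [heading=135, draw]
Final: pos=(-43.76,17.748), heading=135, 10 segment(s) drawn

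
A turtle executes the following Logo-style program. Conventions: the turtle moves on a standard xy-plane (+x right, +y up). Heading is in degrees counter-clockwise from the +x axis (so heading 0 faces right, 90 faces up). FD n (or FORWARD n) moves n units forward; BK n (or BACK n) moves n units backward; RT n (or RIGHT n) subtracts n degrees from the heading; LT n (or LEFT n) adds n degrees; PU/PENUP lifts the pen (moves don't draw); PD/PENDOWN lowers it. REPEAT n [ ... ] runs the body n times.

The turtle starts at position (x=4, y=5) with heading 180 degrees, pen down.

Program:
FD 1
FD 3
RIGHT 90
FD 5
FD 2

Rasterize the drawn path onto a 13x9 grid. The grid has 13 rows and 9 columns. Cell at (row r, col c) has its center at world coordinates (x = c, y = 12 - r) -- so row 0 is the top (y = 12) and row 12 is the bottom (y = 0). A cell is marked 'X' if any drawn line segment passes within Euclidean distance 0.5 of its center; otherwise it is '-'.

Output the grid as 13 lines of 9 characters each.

Segment 0: (4,5) -> (3,5)
Segment 1: (3,5) -> (0,5)
Segment 2: (0,5) -> (0,10)
Segment 3: (0,10) -> (0,12)

Answer: X--------
X--------
X--------
X--------
X--------
X--------
X--------
XXXXX----
---------
---------
---------
---------
---------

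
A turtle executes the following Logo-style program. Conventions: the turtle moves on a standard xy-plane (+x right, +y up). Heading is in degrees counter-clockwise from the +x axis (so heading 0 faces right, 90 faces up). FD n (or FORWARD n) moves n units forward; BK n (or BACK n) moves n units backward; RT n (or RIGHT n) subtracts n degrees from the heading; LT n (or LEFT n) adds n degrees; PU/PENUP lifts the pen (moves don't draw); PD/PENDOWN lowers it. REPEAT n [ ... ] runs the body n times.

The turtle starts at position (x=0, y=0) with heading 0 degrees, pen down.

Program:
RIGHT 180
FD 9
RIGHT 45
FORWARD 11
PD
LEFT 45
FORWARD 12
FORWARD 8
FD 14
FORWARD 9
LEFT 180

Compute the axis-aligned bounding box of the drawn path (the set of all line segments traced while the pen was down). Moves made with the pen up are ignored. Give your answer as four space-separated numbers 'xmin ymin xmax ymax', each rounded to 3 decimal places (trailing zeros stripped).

Executing turtle program step by step:
Start: pos=(0,0), heading=0, pen down
RT 180: heading 0 -> 180
FD 9: (0,0) -> (-9,0) [heading=180, draw]
RT 45: heading 180 -> 135
FD 11: (-9,0) -> (-16.778,7.778) [heading=135, draw]
PD: pen down
LT 45: heading 135 -> 180
FD 12: (-16.778,7.778) -> (-28.778,7.778) [heading=180, draw]
FD 8: (-28.778,7.778) -> (-36.778,7.778) [heading=180, draw]
FD 14: (-36.778,7.778) -> (-50.778,7.778) [heading=180, draw]
FD 9: (-50.778,7.778) -> (-59.778,7.778) [heading=180, draw]
LT 180: heading 180 -> 0
Final: pos=(-59.778,7.778), heading=0, 6 segment(s) drawn

Segment endpoints: x in {-59.778, -50.778, -36.778, -28.778, -16.778, -9, 0}, y in {0, 0, 7.778, 7.778, 7.778, 7.778, 7.778}
xmin=-59.778, ymin=0, xmax=0, ymax=7.778

Answer: -59.778 0 0 7.778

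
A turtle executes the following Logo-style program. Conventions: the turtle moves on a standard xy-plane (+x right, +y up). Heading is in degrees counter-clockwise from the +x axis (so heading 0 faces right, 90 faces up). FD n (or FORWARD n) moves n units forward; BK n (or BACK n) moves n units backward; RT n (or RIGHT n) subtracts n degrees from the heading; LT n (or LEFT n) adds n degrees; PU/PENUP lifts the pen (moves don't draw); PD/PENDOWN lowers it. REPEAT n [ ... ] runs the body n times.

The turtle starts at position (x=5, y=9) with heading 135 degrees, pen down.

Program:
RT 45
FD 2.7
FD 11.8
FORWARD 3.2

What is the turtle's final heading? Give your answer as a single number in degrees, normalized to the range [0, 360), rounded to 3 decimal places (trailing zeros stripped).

Answer: 90

Derivation:
Executing turtle program step by step:
Start: pos=(5,9), heading=135, pen down
RT 45: heading 135 -> 90
FD 2.7: (5,9) -> (5,11.7) [heading=90, draw]
FD 11.8: (5,11.7) -> (5,23.5) [heading=90, draw]
FD 3.2: (5,23.5) -> (5,26.7) [heading=90, draw]
Final: pos=(5,26.7), heading=90, 3 segment(s) drawn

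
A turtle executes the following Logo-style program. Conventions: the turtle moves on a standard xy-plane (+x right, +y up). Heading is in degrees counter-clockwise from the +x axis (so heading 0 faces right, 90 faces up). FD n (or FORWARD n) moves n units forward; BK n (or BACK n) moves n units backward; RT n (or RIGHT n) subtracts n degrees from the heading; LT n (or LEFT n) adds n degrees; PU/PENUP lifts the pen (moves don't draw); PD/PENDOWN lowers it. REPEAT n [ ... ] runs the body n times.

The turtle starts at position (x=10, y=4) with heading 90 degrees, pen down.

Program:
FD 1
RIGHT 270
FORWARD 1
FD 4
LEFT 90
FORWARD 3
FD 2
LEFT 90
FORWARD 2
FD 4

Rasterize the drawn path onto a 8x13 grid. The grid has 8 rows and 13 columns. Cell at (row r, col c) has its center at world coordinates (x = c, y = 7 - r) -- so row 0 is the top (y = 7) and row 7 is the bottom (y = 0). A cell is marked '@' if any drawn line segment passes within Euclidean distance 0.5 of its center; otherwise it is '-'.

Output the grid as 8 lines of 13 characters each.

Segment 0: (10,4) -> (10,5)
Segment 1: (10,5) -> (9,5)
Segment 2: (9,5) -> (5,5)
Segment 3: (5,5) -> (5,2)
Segment 4: (5,2) -> (5,-0)
Segment 5: (5,-0) -> (7,-0)
Segment 6: (7,-0) -> (11,-0)

Answer: -------------
-------------
-----@@@@@@--
-----@----@--
-----@-------
-----@-------
-----@-------
-----@@@@@@@-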